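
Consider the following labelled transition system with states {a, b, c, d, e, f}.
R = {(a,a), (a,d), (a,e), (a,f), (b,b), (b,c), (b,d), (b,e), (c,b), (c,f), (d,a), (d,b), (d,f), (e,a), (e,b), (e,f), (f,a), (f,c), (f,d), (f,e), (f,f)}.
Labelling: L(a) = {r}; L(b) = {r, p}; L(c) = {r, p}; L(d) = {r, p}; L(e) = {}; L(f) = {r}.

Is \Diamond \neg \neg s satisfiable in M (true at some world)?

No

Let φ = \Diamond \neg \neg s. Evaluate φ at each world:
  a (successors {a, d, e, f}): φ is false.
  b (successors {b, c, d, e}): φ is false.
  c (successors {b, f}): φ is false.
  d (successors {a, b, f}): φ is false.
  e (successors {a, b, f}): φ is false.
  f (successors {a, c, d, e, f}): φ is false.
For instance, at d:
  At d: \Diamond \neg \neg s requires \neg \neg s at some successor in {a, b, f}.
    At a: \neg \neg s is false.
    At b: \neg \neg s is false.
    At f: \neg \neg s is false.
  So \Diamond \neg \neg s is false at d.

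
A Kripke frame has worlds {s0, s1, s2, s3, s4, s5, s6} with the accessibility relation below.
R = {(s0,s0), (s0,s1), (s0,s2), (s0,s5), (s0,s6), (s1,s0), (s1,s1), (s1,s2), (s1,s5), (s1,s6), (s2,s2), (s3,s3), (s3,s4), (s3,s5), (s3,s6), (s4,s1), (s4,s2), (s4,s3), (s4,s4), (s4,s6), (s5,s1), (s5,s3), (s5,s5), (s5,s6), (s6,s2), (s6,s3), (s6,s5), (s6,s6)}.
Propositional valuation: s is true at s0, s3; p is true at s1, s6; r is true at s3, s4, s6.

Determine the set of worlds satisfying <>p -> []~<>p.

Let φ = <>p -> []~<>p. Evaluate φ at each world:
  s0 (successors {s0, s1, s2, s5, s6}): φ is false.
  s1 (successors {s0, s1, s2, s5, s6}): φ is false.
  s2 (successors {s2}): φ is true.
  s3 (successors {s3, s4, s5, s6}): φ is false.
  s4 (successors {s1, s2, s3, s4, s6}): φ is false.
  s5 (successors {s1, s3, s5, s6}): φ is false.
  s6 (successors {s2, s3, s5, s6}): φ is false.
For instance, at s5:
  At s5: <>p is true, []~<>p is false, so <>p -> []~<>p is false.
    At s5: <>p requires p at some successor in {s1, s3, s5, s6}.
      p holds at s1, so <>p is true at s5.
    At s5: []~<>p requires ~<>p at every successor {s1, s3, s5, s6}.
      ~<>p fails at s1, so []~<>p is false at s5.
Satisfying worlds: {s2}

s2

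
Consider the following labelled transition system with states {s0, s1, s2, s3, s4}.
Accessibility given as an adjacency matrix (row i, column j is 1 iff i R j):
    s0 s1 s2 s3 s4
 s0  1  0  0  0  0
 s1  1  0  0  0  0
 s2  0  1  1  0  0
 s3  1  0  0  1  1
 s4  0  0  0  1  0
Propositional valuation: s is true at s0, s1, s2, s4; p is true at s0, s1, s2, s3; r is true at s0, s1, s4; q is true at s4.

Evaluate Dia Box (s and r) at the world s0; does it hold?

Yes

Recall that Box ψ holds at a world iff ψ holds at every accessible world, and Dia ψ holds iff ψ holds at some accessible world.
At s0: Dia Box (s and r) requires Box (s and r) at some successor in {s0}.
  Box (s and r) holds at s0, so Dia Box (s and r) is true at s0.
    At s0: Box (s and r) requires s and r at every successor {s0}.
      At s0: s and r is true.
    So Box (s and r) is true at s0.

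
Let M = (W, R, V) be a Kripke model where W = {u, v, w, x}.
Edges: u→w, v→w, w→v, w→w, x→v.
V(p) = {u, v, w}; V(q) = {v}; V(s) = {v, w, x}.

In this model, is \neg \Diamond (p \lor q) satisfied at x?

No

At x: \Diamond (p \lor q) is true, so \neg \Diamond (p \lor q) is false.
  At x: \Diamond (p \lor q) requires p \lor q at some successor in {v}.
    p \lor q holds at v, so \Diamond (p \lor q) is true at x.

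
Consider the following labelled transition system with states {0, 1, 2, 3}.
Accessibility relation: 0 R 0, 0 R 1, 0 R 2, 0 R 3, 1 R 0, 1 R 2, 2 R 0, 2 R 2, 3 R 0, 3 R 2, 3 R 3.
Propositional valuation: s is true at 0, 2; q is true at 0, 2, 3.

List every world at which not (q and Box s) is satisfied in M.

0, 1, 3

Recall that Box ψ holds at a world iff ψ holds at every accessible world, and Dia ψ holds iff ψ holds at some accessible world.
Let φ = not (q and Box s). Evaluate φ at each world:
  0 (successors {0, 1, 2, 3}): φ is true.
  1 (successors {0, 2}): φ is true.
  2 (successors {0, 2}): φ is false.
  3 (successors {0, 2, 3}): φ is true.
For instance, at 0:
  At 0: q and Box s is false, so not (q and Box s) is true.
    At 0: q is true, Box s is false, so q and Box s is false.
      At 0: Box s requires s at every successor {0, 1, 2, 3}.
        s fails at 1, so Box s is false at 0.
Satisfying worlds: {0, 1, 3}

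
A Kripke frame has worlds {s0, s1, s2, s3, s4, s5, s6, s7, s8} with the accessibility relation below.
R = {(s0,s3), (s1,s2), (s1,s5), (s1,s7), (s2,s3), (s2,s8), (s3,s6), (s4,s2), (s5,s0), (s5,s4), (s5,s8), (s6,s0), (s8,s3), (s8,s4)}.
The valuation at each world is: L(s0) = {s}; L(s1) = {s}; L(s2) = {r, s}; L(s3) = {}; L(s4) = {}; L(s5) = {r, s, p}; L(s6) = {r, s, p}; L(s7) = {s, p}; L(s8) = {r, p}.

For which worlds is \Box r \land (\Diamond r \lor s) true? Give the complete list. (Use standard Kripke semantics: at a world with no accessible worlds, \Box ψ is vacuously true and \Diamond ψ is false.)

Let φ = \Box r \land (\Diamond r \lor s). Evaluate φ at each world:
  s0 (successors {s3}): φ is false.
  s1 (successors {s2, s5, s7}): φ is false.
  s2 (successors {s3, s8}): φ is false.
  s3 (successors {s6}): φ is true.
  s4 (successors {s2}): φ is true.
  s5 (successors {s0, s4, s8}): φ is false.
  s6 (successors {s0}): φ is false.
  s7 (successors ∅): φ is true.
  s8 (successors {s3, s4}): φ is false.
For instance, at s0:
  At s0: \Box r is false, \Diamond r \lor s is true, so \Box r \land (\Diamond r \lor s) is false.
    At s0: \Box r requires r at every successor {s3}.
      r fails at s3, so \Box r is false at s0.
    At s0: \Diamond r is false, s is true, so \Diamond r \lor s is true.
      At s0: \Diamond r requires r at some successor in {s3}.
        At s3: r is false.
      So \Diamond r is false at s0.
Satisfying worlds: {s3, s4, s7}

s3, s4, s7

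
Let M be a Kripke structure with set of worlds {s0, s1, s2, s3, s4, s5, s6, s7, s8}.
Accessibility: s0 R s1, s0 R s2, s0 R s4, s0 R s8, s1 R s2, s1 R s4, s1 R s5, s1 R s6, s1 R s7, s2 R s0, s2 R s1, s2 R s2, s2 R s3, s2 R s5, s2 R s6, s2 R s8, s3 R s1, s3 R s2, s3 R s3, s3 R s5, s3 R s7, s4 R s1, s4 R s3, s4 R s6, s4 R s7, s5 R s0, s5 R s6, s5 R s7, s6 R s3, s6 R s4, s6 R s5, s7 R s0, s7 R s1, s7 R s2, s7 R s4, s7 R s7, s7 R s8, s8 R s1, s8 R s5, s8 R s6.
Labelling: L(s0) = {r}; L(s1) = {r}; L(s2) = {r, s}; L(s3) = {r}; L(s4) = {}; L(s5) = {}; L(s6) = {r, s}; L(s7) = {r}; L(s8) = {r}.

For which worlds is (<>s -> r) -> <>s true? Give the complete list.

s0, s1, s2, s3, s4, s5, s7, s8

Recall that <>ψ holds at a world iff ψ holds at some accessible world.
Let φ = (<>s -> r) -> <>s. Evaluate φ at each world:
  s0 (successors {s1, s2, s4, s8}): φ is true.
  s1 (successors {s2, s4, s5, s6, s7}): φ is true.
  s2 (successors {s0, s1, s2, s3, s5, s6, s8}): φ is true.
  s3 (successors {s1, s2, s3, s5, s7}): φ is true.
  s4 (successors {s1, s3, s6, s7}): φ is true.
  s5 (successors {s0, s6, s7}): φ is true.
  s6 (successors {s3, s4, s5}): φ is false.
  s7 (successors {s0, s1, s2, s4, s7, s8}): φ is true.
  s8 (successors {s1, s5, s6}): φ is true.
For instance, at s5:
  At s5: <>s -> r is false, <>s is true, so (<>s -> r) -> <>s is true.
    At s5: <>s is true, r is false, so <>s -> r is false.
      At s5: <>s requires s at some successor in {s0, s6, s7}.
        s holds at s6, so <>s is true at s5.
    At s5: <>s requires s at some successor in {s0, s6, s7}.
      s holds at s6, so <>s is true at s5.
Satisfying worlds: {s0, s1, s2, s3, s4, s5, s7, s8}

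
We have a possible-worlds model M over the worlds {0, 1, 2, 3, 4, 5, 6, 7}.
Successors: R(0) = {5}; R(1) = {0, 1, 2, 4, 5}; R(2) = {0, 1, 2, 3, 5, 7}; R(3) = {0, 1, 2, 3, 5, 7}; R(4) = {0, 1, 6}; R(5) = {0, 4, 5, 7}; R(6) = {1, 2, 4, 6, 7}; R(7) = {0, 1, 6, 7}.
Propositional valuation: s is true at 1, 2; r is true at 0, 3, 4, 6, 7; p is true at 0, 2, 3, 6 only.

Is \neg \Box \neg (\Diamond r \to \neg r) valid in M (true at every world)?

Let φ = \neg \Box \neg (\Diamond r \to \neg r). Evaluate φ at each world:
  0 (successors {5}): φ is true.
  1 (successors {0, 1, 2, 4, 5}): φ is true.
  2 (successors {0, 1, 2, 3, 5, 7}): φ is true.
  3 (successors {0, 1, 2, 3, 5, 7}): φ is true.
  4 (successors {0, 1, 6}): φ is true.
  5 (successors {0, 4, 5, 7}): φ is true.
  6 (successors {1, 2, 4, 6, 7}): φ is true.
  7 (successors {0, 1, 6, 7}): φ is true.
For instance, at 6:
  At 6: \Box \neg (\Diamond r \to \neg r) is false, so \neg \Box \neg (\Diamond r \to \neg r) is true.
    At 6: \Box \neg (\Diamond r \to \neg r) requires \neg (\Diamond r \to \neg r) at every successor {1, 2, 4, 6, 7}.
      \neg (\Diamond r \to \neg r) fails at 1, so \Box \neg (\Diamond r \to \neg r) is false at 6.

Yes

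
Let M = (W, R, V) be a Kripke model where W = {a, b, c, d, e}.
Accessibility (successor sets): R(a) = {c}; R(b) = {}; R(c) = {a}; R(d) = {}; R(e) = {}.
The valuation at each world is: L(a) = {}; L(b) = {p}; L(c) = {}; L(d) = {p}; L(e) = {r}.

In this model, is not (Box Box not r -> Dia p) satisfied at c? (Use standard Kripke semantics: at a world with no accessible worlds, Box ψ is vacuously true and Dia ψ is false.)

At c: Box Box not r -> Dia p is false, so not (Box Box not r -> Dia p) is true.
  At c: Box Box not r is true, Dia p is false, so Box Box not r -> Dia p is false.
    At c: Box Box not r requires Box not r at every successor {a}.
      At a: Box not r is true.
    So Box Box not r is true at c.
    At c: Dia p requires p at some successor in {a}.
      At a: p is false.
    So Dia p is false at c.

Yes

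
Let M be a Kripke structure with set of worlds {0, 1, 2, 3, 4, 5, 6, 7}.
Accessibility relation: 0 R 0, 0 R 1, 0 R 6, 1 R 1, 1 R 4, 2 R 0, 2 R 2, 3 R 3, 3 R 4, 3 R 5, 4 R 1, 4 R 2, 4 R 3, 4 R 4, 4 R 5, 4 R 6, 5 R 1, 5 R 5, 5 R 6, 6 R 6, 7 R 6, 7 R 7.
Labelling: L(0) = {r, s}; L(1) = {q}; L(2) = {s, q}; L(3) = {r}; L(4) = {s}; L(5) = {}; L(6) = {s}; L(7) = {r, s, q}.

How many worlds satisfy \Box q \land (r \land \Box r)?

Let φ = \Box q \land (r \land \Box r). Evaluate φ at each world:
  0 (successors {0, 1, 6}): φ is false.
  1 (successors {1, 4}): φ is false.
  2 (successors {0, 2}): φ is false.
  3 (successors {3, 4, 5}): φ is false.
  4 (successors {1, 2, 3, 4, 5, 6}): φ is false.
  5 (successors {1, 5, 6}): φ is false.
  6 (successors {6}): φ is false.
  7 (successors {6, 7}): φ is false.
For instance, at 5:
  At 5: \Box q is false, r \land \Box r is false, so \Box q \land (r \land \Box r) is false.
    At 5: \Box q requires q at every successor {1, 5, 6}.
      q fails at 5, so \Box q is false at 5.
    At 5: r is false, \Box r is false, so r \land \Box r is false.
      At 5: \Box r requires r at every successor {1, 5, 6}.
        r fails at 1, so \Box r is false at 5.
Satisfying worlds: none.

0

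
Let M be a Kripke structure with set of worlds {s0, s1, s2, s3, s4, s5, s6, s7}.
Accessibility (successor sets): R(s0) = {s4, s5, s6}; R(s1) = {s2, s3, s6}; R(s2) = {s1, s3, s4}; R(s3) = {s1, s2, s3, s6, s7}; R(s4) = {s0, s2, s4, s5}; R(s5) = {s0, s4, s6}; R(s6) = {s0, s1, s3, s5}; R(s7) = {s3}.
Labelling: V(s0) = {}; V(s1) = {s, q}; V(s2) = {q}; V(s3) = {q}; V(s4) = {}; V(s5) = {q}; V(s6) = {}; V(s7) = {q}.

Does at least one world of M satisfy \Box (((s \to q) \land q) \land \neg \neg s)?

No

Recall that \Box ψ holds at a world iff ψ holds at every accessible world, and \Diamond ψ holds iff ψ holds at some accessible world.
Let φ = \Box (((s \to q) \land q) \land \neg \neg s). Evaluate φ at each world:
  s0 (successors {s4, s5, s6}): φ is false.
  s1 (successors {s2, s3, s6}): φ is false.
  s2 (successors {s1, s3, s4}): φ is false.
  s3 (successors {s1, s2, s3, s6, s7}): φ is false.
  s4 (successors {s0, s2, s4, s5}): φ is false.
  s5 (successors {s0, s4, s6}): φ is false.
  s6 (successors {s0, s1, s3, s5}): φ is false.
  s7 (successors {s3}): φ is false.
For instance, at s5:
  At s5: \Box (((s \to q) \land q) \land \neg \neg s) requires ((s \to q) \land q) \land \neg \neg s at every successor {s0, s4, s6}.
    ((s \to q) \land q) \land \neg \neg s fails at s0, so \Box (((s \to q) \land q) \land \neg \neg s) is false at s5.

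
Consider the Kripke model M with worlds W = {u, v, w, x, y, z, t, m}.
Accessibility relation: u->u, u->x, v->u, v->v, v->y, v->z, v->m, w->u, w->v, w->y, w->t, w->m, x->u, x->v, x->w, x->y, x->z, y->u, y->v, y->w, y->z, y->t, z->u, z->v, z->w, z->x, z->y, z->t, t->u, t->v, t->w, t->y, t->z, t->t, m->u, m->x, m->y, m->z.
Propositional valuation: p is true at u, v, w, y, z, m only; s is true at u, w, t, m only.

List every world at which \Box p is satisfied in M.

Let φ = \Box p. Evaluate φ at each world:
  u (successors {u, x}): φ is false.
  v (successors {u, v, y, z, m}): φ is true.
  w (successors {u, v, y, t, m}): φ is false.
  x (successors {u, v, w, y, z}): φ is true.
  y (successors {u, v, w, z, t}): φ is false.
  z (successors {u, v, w, x, y, t}): φ is false.
  t (successors {u, v, w, y, z, t}): φ is false.
  m (successors {u, x, y, z}): φ is false.
For instance, at w:
  At w: \Box p requires p at every successor {u, v, y, t, m}.
    p fails at t, so \Box p is false at w.
Satisfying worlds: {v, x}

v, x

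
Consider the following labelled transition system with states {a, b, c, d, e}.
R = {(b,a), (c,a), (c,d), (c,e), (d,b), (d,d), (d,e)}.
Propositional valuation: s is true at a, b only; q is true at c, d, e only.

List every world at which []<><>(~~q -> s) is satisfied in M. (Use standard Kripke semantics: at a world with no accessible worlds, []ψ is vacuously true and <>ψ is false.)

Let φ = []<><>(~~q -> s). Evaluate φ at each world:
  a (successors ∅): φ is true.
  b (successors {a}): φ is false.
  c (successors {a, d, e}): φ is false.
  d (successors {b, d, e}): φ is false.
  e (successors ∅): φ is true.
For instance, at c:
  At c: []<><>(~~q -> s) requires <><>(~~q -> s) at every successor {a, d, e}.
    <><>(~~q -> s) fails at a, so []<><>(~~q -> s) is false at c.
      At a: no accessible worlds, so <><>(~~q -> s) is false.
Satisfying worlds: {a, e}

a, e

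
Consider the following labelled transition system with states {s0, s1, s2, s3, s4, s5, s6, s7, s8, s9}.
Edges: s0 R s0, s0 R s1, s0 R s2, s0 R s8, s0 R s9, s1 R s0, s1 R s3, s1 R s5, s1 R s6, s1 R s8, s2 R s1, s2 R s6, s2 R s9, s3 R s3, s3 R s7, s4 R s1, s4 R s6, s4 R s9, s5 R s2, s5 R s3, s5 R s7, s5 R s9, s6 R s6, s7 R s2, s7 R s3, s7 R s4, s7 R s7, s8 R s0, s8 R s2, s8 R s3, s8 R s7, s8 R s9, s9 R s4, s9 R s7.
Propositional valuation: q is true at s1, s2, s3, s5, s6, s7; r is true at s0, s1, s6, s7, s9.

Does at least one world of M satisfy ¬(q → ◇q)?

No

Let φ = ¬(q → ◇q). Evaluate φ at each world:
  s0 (successors {s0, s1, s2, s8, s9}): φ is false.
  s1 (successors {s0, s3, s5, s6, s8}): φ is false.
  s2 (successors {s1, s6, s9}): φ is false.
  s3 (successors {s3, s7}): φ is false.
  s4 (successors {s1, s6, s9}): φ is false.
  s5 (successors {s2, s3, s7, s9}): φ is false.
  s6 (successors {s6}): φ is false.
  s7 (successors {s2, s3, s4, s7}): φ is false.
  s8 (successors {s0, s2, s3, s7, s9}): φ is false.
  s9 (successors {s4, s7}): φ is false.
For instance, at s6:
  At s6: q → ◇q is true, so ¬(q → ◇q) is false.
    At s6: q is true, ◇q is true, so q → ◇q is true.
      At s6: ◇q requires q at some successor in {s6}.
        q holds at s6, so ◇q is true at s6.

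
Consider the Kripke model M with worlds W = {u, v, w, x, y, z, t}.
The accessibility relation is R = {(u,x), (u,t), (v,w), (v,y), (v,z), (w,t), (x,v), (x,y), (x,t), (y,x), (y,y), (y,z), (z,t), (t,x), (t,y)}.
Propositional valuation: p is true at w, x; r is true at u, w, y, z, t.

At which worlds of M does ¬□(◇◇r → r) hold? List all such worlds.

Let φ = ¬□(◇◇r → r). Evaluate φ at each world:
  u (successors {x, t}): φ is true.
  v (successors {w, y, z}): φ is false.
  w (successors {t}): φ is false.
  x (successors {v, y, t}): φ is true.
  y (successors {x, y, z}): φ is true.
  z (successors {t}): φ is false.
  t (successors {x, y}): φ is true.
For instance, at z:
  At z: □(◇◇r → r) is true, so ¬□(◇◇r → r) is false.
    At z: □(◇◇r → r) requires ◇◇r → r at every successor {t}.
      At t: ◇◇r → r is true.
    So □(◇◇r → r) is true at z.
Satisfying worlds: {u, x, y, t}

u, x, y, t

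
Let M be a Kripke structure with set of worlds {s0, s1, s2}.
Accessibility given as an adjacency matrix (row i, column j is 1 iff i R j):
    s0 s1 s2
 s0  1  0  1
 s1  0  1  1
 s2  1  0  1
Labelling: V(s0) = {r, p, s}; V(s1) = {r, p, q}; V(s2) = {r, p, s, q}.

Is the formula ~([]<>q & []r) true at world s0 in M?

At s0: []<>q & []r is true, so ~([]<>q & []r) is false.
  At s0: []<>q is true, []r is true, so []<>q & []r is true.
    At s0: []<>q requires <>q at every successor {s0, s2}.
      At s0: <>q is true.
      At s2: <>q is true.
    So []<>q is true at s0.
    At s0: []r requires r at every successor {s0, s2}.
      At s0: r is true.
      At s2: r is true.
    So []r is true at s0.

No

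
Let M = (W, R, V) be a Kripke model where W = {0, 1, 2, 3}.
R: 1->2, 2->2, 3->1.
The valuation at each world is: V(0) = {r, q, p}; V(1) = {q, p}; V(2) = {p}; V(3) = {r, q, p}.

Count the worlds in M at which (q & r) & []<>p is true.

2

Recall that []ψ holds at a world iff ψ holds at every accessible world, and <>ψ holds iff ψ holds at some accessible world.
Let φ = (q & r) & []<>p. Evaluate φ at each world:
  0 (successors ∅): φ is true.
  1 (successors {2}): φ is false.
  2 (successors {2}): φ is false.
  3 (successors {1}): φ is true.
For instance, at 1:
  At 1: q & r is false, []<>p is true, so (q & r) & []<>p is false.
    At 1: []<>p requires <>p at every successor {2}.
      At 2: <>p is true.
    So []<>p is true at 1.
Satisfying worlds: {0, 3}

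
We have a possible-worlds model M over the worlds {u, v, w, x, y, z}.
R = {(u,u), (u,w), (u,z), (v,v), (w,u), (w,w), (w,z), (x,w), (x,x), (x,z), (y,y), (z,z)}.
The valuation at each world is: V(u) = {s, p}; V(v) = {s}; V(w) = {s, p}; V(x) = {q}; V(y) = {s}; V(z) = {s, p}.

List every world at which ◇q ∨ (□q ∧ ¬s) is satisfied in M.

x

Let φ = ◇q ∨ (□q ∧ ¬s). Evaluate φ at each world:
  u (successors {u, w, z}): φ is false.
  v (successors {v}): φ is false.
  w (successors {u, w, z}): φ is false.
  x (successors {w, x, z}): φ is true.
  y (successors {y}): φ is false.
  z (successors {z}): φ is false.
For instance, at x:
  At x: ◇q is true, □q ∧ ¬s is false, so ◇q ∨ (□q ∧ ¬s) is true.
    At x: ◇q requires q at some successor in {w, x, z}.
      q holds at x, so ◇q is true at x.
    At x: □q is false, ¬s is true, so □q ∧ ¬s is false.
      At x: □q requires q at every successor {w, x, z}.
        q fails at w, so □q is false at x.
Satisfying worlds: {x}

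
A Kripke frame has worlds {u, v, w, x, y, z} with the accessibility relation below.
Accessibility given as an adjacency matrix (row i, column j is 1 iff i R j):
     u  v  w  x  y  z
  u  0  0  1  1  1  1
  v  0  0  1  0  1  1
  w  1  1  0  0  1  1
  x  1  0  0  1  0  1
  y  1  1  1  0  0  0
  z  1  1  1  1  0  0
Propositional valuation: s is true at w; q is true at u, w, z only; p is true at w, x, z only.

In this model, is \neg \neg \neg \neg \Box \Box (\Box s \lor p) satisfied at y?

At y: \neg \neg \neg \Box \Box (\Box s \lor p) is true, so \neg \neg \neg \neg \Box \Box (\Box s \lor p) is false.
  At y: \neg \neg \Box \Box (\Box s \lor p) is false, so \neg \neg \neg \Box \Box (\Box s \lor p) is true.
    At y: \neg \Box \Box (\Box s \lor p) is true, so \neg \neg \Box \Box (\Box s \lor p) is false.
      At y: \Box \Box (\Box s \lor p) is false, so \neg \Box \Box (\Box s \lor p) is true.

No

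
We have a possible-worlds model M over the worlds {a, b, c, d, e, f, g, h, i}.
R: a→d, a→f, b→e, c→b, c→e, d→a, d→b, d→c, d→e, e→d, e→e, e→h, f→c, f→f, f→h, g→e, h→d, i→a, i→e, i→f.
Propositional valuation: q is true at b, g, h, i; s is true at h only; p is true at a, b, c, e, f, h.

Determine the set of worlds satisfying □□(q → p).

Let φ = □□(q → p). Evaluate φ at each world:
  a (successors {d, f}): φ is true.
  b (successors {e}): φ is true.
  c (successors {b, e}): φ is true.
  d (successors {a, b, c, e}): φ is true.
  e (successors {d, e, h}): φ is true.
  f (successors {c, f, h}): φ is true.
  g (successors {e}): φ is true.
  h (successors {d}): φ is true.
  i (successors {a, e, f}): φ is true.
For instance, at f:
  At f: □□(q → p) requires □(q → p) at every successor {c, f, h}.
      At c: □(q → p) requires q → p at every successor {b, e}.
        At b: q → p is true.
        At e: q → p is true.
      So □(q → p) is true at c.
      At f: □(q → p) requires q → p at every successor {c, f, h}.
        At c: q → p is true.
        At f: q → p is true.
        At h: q → p is true.
      So □(q → p) is true at f.
      At h: □(q → p) requires q → p at every successor {d}.
        At d: q → p is true.
      So □(q → p) is true at h.
  So □□(q → p) is true at f.
Satisfying worlds: {a, b, c, d, e, f, g, h, i}

a, b, c, d, e, f, g, h, i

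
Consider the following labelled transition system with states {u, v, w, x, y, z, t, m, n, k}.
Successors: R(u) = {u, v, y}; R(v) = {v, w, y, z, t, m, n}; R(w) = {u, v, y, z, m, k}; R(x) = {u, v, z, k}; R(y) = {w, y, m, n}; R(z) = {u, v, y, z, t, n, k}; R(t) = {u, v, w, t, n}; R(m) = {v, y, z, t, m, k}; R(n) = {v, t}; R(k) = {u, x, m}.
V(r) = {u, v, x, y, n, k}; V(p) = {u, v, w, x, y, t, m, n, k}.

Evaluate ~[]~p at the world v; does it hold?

Yes

At v: []~p is false, so ~[]~p is true.
  At v: []~p requires ~p at every successor {v, w, y, z, t, m, n}.
    ~p fails at v, so []~p is false at v.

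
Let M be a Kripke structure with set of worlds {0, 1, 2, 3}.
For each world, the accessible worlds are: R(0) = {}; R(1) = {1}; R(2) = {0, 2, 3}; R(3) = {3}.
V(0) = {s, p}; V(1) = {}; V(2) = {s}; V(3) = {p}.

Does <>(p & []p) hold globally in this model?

No

Recall that []ψ holds at a world iff ψ holds at every accessible world, and <>ψ holds iff ψ holds at some accessible world.
Let φ = <>(p & []p). Evaluate φ at each world:
  0 (successors ∅): φ is false.
  1 (successors {1}): φ is false.
  2 (successors {0, 2, 3}): φ is true.
  3 (successors {3}): φ is true.
Detail at 0 (counterexample):
  At 0: no accessible worlds, so <>(p & []p) is false.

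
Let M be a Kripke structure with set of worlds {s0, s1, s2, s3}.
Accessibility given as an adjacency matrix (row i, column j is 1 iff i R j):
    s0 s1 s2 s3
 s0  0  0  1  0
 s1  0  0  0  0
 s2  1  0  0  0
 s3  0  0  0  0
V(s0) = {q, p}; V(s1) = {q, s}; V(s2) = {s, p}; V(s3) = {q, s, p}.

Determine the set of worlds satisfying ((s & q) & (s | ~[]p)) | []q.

Let φ = ((s & q) & (s | ~[]p)) | []q. Evaluate φ at each world:
  s0 (successors {s2}): φ is false.
  s1 (successors ∅): φ is true.
  s2 (successors {s0}): φ is true.
  s3 (successors ∅): φ is true.
For instance, at s0:
  At s0: (s & q) & (s | ~[]p) is false, []q is false, so ((s & q) & (s | ~[]p)) | []q is false.
    At s0: s & q is false, s | ~[]p is false, so (s & q) & (s | ~[]p) is false.
      At s0: s is false, ~[]p is false, so s | ~[]p is false.
    At s0: []q requires q at every successor {s2}.
      q fails at s2, so []q is false at s0.
Satisfying worlds: {s1, s2, s3}

s1, s2, s3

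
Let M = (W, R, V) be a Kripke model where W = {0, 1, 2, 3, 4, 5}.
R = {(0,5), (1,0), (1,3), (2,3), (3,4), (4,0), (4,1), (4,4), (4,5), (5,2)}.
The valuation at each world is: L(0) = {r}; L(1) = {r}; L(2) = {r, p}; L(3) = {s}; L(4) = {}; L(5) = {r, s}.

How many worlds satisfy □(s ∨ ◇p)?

Let φ = □(s ∨ ◇p). Evaluate φ at each world:
  0 (successors {5}): φ is true.
  1 (successors {0, 3}): φ is false.
  2 (successors {3}): φ is true.
  3 (successors {4}): φ is false.
  4 (successors {0, 1, 4, 5}): φ is false.
  5 (successors {2}): φ is false.
For instance, at 1:
  At 1: □(s ∨ ◇p) requires s ∨ ◇p at every successor {0, 3}.
    s ∨ ◇p fails at 0, so □(s ∨ ◇p) is false at 1.
      At 0: s is false, ◇p is false, so s ∨ ◇p is false.
Satisfying worlds: {0, 2}

2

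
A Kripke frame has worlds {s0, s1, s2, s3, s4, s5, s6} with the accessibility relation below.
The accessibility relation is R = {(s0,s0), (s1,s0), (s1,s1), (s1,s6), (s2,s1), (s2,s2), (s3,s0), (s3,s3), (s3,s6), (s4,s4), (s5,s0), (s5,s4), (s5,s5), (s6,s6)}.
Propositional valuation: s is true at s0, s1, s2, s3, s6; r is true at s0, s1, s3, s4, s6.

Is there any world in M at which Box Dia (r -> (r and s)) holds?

Recall that Box ψ holds at a world iff ψ holds at every accessible world, and Dia ψ holds iff ψ holds at some accessible world.
Let φ = Box Dia (r -> (r and s)). Evaluate φ at each world:
  s0 (successors {s0}): φ is true.
  s1 (successors {s0, s1, s6}): φ is true.
  s2 (successors {s1, s2}): φ is true.
  s3 (successors {s0, s3, s6}): φ is true.
  s4 (successors {s4}): φ is false.
  s5 (successors {s0, s4, s5}): φ is false.
  s6 (successors {s6}): φ is true.
Detail at s0 (witness):
  At s0: Box Dia (r -> (r and s)) requires Dia (r -> (r and s)) at every successor {s0}.
      At s0: Dia (r -> (r and s)) requires r -> (r and s) at some successor in {s0}.
        r -> (r and s) holds at s0, so Dia (r -> (r and s)) is true at s0.
  So Box Dia (r -> (r and s)) is true at s0.

Yes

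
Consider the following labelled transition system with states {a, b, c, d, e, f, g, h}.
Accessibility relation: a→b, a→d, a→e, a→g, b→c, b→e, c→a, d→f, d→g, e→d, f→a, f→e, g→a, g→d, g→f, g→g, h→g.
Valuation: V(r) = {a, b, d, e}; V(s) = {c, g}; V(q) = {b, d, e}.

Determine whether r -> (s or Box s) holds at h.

At h: r is false, s or Box s is true, so r -> (s or Box s) is true.
  At h: s is false, Box s is true, so s or Box s is true.
    At h: Box s requires s at every successor {g}.
      At g: s is true.
    So Box s is true at h.

Yes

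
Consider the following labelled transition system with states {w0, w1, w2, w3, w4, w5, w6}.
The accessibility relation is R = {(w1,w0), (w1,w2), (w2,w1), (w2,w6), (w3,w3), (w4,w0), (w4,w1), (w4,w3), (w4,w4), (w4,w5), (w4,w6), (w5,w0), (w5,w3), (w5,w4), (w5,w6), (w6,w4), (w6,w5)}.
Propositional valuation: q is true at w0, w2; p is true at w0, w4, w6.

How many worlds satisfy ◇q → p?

5

Let φ = ◇q → p. Evaluate φ at each world:
  w0 (successors ∅): φ is true.
  w1 (successors {w0, w2}): φ is false.
  w2 (successors {w1, w6}): φ is true.
  w3 (successors {w3}): φ is true.
  w4 (successors {w0, w1, w3, w4, w5, w6}): φ is true.
  w5 (successors {w0, w3, w4, w6}): φ is false.
  w6 (successors {w4, w5}): φ is true.
For instance, at w5:
  At w5: ◇q is true, p is false, so ◇q → p is false.
    At w5: ◇q requires q at some successor in {w0, w3, w4, w6}.
      q holds at w0, so ◇q is true at w5.
Satisfying worlds: {w0, w2, w3, w4, w6}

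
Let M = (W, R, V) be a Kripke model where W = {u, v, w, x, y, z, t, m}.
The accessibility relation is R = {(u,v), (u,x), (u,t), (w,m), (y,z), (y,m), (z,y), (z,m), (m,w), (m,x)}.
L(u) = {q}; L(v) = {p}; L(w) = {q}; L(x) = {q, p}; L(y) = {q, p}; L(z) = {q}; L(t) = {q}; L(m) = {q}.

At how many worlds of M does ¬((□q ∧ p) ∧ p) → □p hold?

Recall that □ψ holds at a world iff ψ holds at every accessible world, and ◇ψ holds iff ψ holds at some accessible world.
Let φ = ¬((□q ∧ p) ∧ p) → □p. Evaluate φ at each world:
  u (successors {v, x, t}): φ is false.
  v (successors ∅): φ is true.
  w (successors {m}): φ is false.
  x (successors ∅): φ is true.
  y (successors {z, m}): φ is true.
  z (successors {y, m}): φ is false.
  t (successors ∅): φ is true.
  m (successors {w, x}): φ is false.
For instance, at z:
  At z: ¬((□q ∧ p) ∧ p) is true, □p is false, so ¬((□q ∧ p) ∧ p) → □p is false.
    At z: (□q ∧ p) ∧ p is false, so ¬((□q ∧ p) ∧ p) is true.
      At z: □q ∧ p is false, p is false, so (□q ∧ p) ∧ p is false.
    At z: □p requires p at every successor {y, m}.
      p fails at m, so □p is false at z.
Satisfying worlds: {v, x, y, t}

4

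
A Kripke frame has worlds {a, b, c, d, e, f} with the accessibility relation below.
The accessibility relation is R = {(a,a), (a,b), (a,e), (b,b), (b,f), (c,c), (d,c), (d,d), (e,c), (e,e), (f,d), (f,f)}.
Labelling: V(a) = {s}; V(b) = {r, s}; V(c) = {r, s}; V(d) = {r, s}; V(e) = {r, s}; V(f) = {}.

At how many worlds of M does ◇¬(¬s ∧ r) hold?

Let φ = ◇¬(¬s ∧ r). Evaluate φ at each world:
  a (successors {a, b, e}): φ is true.
  b (successors {b, f}): φ is true.
  c (successors {c}): φ is true.
  d (successors {c, d}): φ is true.
  e (successors {c, e}): φ is true.
  f (successors {d, f}): φ is true.
For instance, at e:
  At e: ◇¬(¬s ∧ r) requires ¬(¬s ∧ r) at some successor in {c, e}.
    ¬(¬s ∧ r) holds at c, so ◇¬(¬s ∧ r) is true at e.
Satisfying worlds: {a, b, c, d, e, f}

6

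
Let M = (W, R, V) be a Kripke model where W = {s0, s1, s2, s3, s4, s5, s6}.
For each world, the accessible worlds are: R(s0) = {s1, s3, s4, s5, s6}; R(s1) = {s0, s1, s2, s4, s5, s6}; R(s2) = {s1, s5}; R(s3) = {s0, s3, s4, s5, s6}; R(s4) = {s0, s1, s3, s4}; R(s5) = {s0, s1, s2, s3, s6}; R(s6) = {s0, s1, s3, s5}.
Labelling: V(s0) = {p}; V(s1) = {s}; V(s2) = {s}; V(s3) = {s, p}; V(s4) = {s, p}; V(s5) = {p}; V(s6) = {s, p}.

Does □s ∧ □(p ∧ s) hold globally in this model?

Recall that □ψ holds at a world iff ψ holds at every accessible world, and ◇ψ holds iff ψ holds at some accessible world.
Let φ = □s ∧ □(p ∧ s). Evaluate φ at each world:
  s0 (successors {s1, s3, s4, s5, s6}): φ is false.
  s1 (successors {s0, s1, s2, s4, s5, s6}): φ is false.
  s2 (successors {s1, s5}): φ is false.
  s3 (successors {s0, s3, s4, s5, s6}): φ is false.
  s4 (successors {s0, s1, s3, s4}): φ is false.
  s5 (successors {s0, s1, s2, s3, s6}): φ is false.
  s6 (successors {s0, s1, s3, s5}): φ is false.
Detail at s0 (counterexample):
  At s0: □s is false, □(p ∧ s) is false, so □s ∧ □(p ∧ s) is false.
    At s0: □s requires s at every successor {s1, s3, s4, s5, s6}.
      s fails at s5, so □s is false at s0.
    At s0: □(p ∧ s) requires p ∧ s at every successor {s1, s3, s4, s5, s6}.
      p ∧ s fails at s1, so □(p ∧ s) is false at s0.

No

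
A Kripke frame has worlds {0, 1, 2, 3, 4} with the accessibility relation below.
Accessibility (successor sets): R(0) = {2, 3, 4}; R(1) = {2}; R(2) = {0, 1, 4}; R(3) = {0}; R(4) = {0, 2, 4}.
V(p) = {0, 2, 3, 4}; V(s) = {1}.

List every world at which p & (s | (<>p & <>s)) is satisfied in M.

2

Let φ = p & (s | (<>p & <>s)). Evaluate φ at each world:
  0 (successors {2, 3, 4}): φ is false.
  1 (successors {2}): φ is false.
  2 (successors {0, 1, 4}): φ is true.
  3 (successors {0}): φ is false.
  4 (successors {0, 2, 4}): φ is false.
For instance, at 1:
  At 1: p is false, s | (<>p & <>s) is true, so p & (s | (<>p & <>s)) is false.
    At 1: s is true, <>p & <>s is false, so s | (<>p & <>s) is true.
      At 1: <>p is true, <>s is false, so <>p & <>s is false.
Satisfying worlds: {2}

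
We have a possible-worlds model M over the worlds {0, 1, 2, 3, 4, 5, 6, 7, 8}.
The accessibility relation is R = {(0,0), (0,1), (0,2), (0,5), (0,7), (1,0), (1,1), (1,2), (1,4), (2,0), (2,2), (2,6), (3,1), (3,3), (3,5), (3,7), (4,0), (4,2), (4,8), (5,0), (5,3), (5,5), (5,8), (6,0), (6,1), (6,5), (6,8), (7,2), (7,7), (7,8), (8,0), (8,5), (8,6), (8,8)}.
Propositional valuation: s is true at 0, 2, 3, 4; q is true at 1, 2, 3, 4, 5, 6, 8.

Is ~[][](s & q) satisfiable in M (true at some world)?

Yes

Let φ = ~[][](s & q). Evaluate φ at each world:
  0 (successors {0, 1, 2, 5, 7}): φ is true.
  1 (successors {0, 1, 2, 4}): φ is true.
  2 (successors {0, 2, 6}): φ is true.
  3 (successors {1, 3, 5, 7}): φ is true.
  4 (successors {0, 2, 8}): φ is true.
  5 (successors {0, 3, 5, 8}): φ is true.
  6 (successors {0, 1, 5, 8}): φ is true.
  7 (successors {2, 7, 8}): φ is true.
  8 (successors {0, 5, 6, 8}): φ is true.
Detail at 0 (witness):
  At 0: [][](s & q) is false, so ~[][](s & q) is true.
    At 0: [][](s & q) requires [](s & q) at every successor {0, 1, 2, 5, 7}.
      [](s & q) fails at 0, so [][](s & q) is false at 0.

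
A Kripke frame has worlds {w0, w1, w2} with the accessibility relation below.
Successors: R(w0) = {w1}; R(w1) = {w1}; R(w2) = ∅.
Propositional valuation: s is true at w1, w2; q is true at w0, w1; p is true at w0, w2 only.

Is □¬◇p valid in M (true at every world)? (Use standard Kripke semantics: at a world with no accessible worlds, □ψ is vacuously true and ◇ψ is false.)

Let φ = □¬◇p. Evaluate φ at each world:
  w0 (successors {w1}): φ is true.
  w1 (successors {w1}): φ is true.
  w2 (successors ∅): φ is true.
For instance, at w1:
  At w1: □¬◇p requires ¬◇p at every successor {w1}.
      At w1: ◇p is false, so ¬◇p is true.
  So □¬◇p is true at w1.

Yes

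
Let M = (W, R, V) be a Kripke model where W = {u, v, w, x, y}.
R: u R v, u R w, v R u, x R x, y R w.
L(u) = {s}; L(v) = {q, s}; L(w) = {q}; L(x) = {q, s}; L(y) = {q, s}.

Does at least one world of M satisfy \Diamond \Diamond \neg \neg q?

Yes

Recall that \Diamond ψ holds at a world iff ψ holds at some accessible world.
Let φ = \Diamond \Diamond \neg \neg q. Evaluate φ at each world:
  u (successors {v, w}): φ is false.
  v (successors {u}): φ is true.
  w (successors ∅): φ is false.
  x (successors {x}): φ is true.
  y (successors {w}): φ is false.
Detail at v (witness):
  At v: \Diamond \Diamond \neg \neg q requires \Diamond \neg \neg q at some successor in {u}.
    \Diamond \neg \neg q holds at u, so \Diamond \Diamond \neg \neg q is true at v.
      At u: \Diamond \neg \neg q requires \neg \neg q at some successor in {v, w}.
        \neg \neg q holds at v, so \Diamond \neg \neg q is true at u.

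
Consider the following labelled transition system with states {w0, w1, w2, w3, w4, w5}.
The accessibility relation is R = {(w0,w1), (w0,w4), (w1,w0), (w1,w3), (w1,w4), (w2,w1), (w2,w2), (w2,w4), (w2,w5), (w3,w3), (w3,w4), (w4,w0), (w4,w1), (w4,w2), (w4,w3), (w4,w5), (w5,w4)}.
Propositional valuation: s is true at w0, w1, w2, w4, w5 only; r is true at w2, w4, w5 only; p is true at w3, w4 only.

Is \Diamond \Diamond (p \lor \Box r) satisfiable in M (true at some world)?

Yes

Let φ = \Diamond \Diamond (p \lor \Box r). Evaluate φ at each world:
  w0 (successors {w1, w4}): φ is true.
  w1 (successors {w0, w3, w4}): φ is true.
  w2 (successors {w1, w2, w4, w5}): φ is true.
  w3 (successors {w3, w4}): φ is true.
  w4 (successors {w0, w1, w2, w3, w5}): φ is true.
  w5 (successors {w4}): φ is true.
Detail at w0 (witness):
  At w0: \Diamond \Diamond (p \lor \Box r) requires \Diamond (p \lor \Box r) at some successor in {w1, w4}.
    \Diamond (p \lor \Box r) holds at w1, so \Diamond \Diamond (p \lor \Box r) is true at w0.
      At w1: \Diamond (p \lor \Box r) requires p \lor \Box r at some successor in {w0, w3, w4}.
        p \lor \Box r holds at w3, so \Diamond (p \lor \Box r) is true at w1.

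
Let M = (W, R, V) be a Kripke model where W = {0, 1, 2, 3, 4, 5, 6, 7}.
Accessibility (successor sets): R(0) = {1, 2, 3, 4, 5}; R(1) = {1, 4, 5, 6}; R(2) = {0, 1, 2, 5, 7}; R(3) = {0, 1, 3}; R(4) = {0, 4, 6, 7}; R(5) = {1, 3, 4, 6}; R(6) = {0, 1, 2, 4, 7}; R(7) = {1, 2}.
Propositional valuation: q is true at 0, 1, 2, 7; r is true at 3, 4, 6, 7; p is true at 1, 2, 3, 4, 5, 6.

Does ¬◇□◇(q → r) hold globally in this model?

No

Recall that □ψ holds at a world iff ψ holds at every accessible world, and ◇ψ holds iff ψ holds at some accessible world.
Let φ = ¬◇□◇(q → r). Evaluate φ at each world:
  0 (successors {1, 2, 3, 4, 5}): φ is false.
  1 (successors {1, 4, 5, 6}): φ is false.
  2 (successors {0, 1, 2, 5, 7}): φ is false.
  3 (successors {0, 1, 3}): φ is false.
  4 (successors {0, 4, 6, 7}): φ is false.
  5 (successors {1, 3, 4, 6}): φ is false.
  6 (successors {0, 1, 2, 4, 7}): φ is false.
  7 (successors {1, 2}): φ is false.
Detail at 0 (counterexample):
  At 0: ◇□◇(q → r) is true, so ¬◇□◇(q → r) is false.
    At 0: ◇□◇(q → r) requires □◇(q → r) at some successor in {1, 2, 3, 4, 5}.
      □◇(q → r) holds at 1, so ◇□◇(q → r) is true at 0.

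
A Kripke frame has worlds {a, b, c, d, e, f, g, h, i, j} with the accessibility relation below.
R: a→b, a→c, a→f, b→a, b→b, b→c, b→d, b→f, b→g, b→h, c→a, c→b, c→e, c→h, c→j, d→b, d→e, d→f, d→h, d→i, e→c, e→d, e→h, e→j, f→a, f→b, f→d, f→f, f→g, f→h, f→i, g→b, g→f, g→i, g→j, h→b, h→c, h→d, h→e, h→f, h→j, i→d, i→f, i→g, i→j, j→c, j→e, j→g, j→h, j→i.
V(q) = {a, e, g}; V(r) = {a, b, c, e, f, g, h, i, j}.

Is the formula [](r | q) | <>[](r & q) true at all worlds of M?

No

Let φ = [](r | q) | <>[](r & q). Evaluate φ at each world:
  a (successors {b, c, f}): φ is true.
  b (successors {a, b, c, d, f, g, h}): φ is false.
  c (successors {a, b, e, h, j}): φ is true.
  d (successors {b, e, f, h, i}): φ is true.
  e (successors {c, d, h, j}): φ is false.
  f (successors {a, b, d, f, g, h, i}): φ is false.
  g (successors {b, f, i, j}): φ is true.
  h (successors {b, c, d, e, f, j}): φ is false.
  i (successors {d, f, g, j}): φ is false.
  j (successors {c, e, g, h, i}): φ is true.
Detail at b (counterexample):
  At b: [](r | q) is false, <>[](r & q) is false, so [](r | q) | <>[](r & q) is false.
    At b: [](r | q) requires r | q at every successor {a, b, c, d, f, g, h}.
      r | q fails at d, so [](r | q) is false at b.
    At b: <>[](r & q) requires [](r & q) at some successor in {a, b, c, d, f, g, h}.
      At a: [](r & q) is false.
      At b: [](r & q) is false.
      At c: [](r & q) is false.
      At d: [](r & q) is false.
      At f: [](r & q) is false.
      At g: [](r & q) is false.
      At h: [](r & q) is false.
    So <>[](r & q) is false at b.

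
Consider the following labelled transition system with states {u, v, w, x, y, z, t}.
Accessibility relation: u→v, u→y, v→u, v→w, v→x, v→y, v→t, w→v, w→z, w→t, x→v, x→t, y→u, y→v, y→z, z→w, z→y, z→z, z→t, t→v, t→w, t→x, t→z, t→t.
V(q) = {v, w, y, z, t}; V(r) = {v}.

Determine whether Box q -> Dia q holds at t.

Yes

At t: Box q is false, Dia q is true, so Box q -> Dia q is true.
  At t: Box q requires q at every successor {v, w, x, z, t}.
    q fails at x, so Box q is false at t.
  At t: Dia q requires q at some successor in {v, w, x, z, t}.
    q holds at v, so Dia q is true at t.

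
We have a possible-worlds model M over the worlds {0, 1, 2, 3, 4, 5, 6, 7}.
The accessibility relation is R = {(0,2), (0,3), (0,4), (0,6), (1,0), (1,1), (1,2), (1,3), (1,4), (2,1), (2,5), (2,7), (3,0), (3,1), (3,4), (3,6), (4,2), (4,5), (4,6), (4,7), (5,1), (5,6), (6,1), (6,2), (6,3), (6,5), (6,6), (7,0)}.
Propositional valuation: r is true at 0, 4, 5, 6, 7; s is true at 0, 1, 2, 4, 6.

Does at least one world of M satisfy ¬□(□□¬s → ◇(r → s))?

No

Let φ = ¬□(□□¬s → ◇(r → s)). Evaluate φ at each world:
  0 (successors {2, 3, 4, 6}): φ is false.
  1 (successors {0, 1, 2, 3, 4}): φ is false.
  2 (successors {1, 5, 7}): φ is false.
  3 (successors {0, 1, 4, 6}): φ is false.
  4 (successors {2, 5, 6, 7}): φ is false.
  5 (successors {1, 6}): φ is false.
  6 (successors {1, 2, 3, 5, 6}): φ is false.
  7 (successors {0}): φ is false.
For instance, at 1:
  At 1: □(□□¬s → ◇(r → s)) is true, so ¬□(□□¬s → ◇(r → s)) is false.
    At 1: □(□□¬s → ◇(r → s)) requires □□¬s → ◇(r → s) at every successor {0, 1, 2, 3, 4}.
      At 0: □□¬s → ◇(r → s) is true.
      At 1: □□¬s → ◇(r → s) is true.
      At 2: □□¬s → ◇(r → s) is true.
      At 3: □□¬s → ◇(r → s) is true.
      At 4: □□¬s → ◇(r → s) is true.
    So □(□□¬s → ◇(r → s)) is true at 1.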